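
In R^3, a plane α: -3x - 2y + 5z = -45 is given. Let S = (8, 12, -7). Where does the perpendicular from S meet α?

(5, 10, -2)

Foot = S − λn with λ = (n·S − d)/|n|² = (-83 − (-45))/38 = -1.
Foot = (8, 12, -7) − (-1)·(-3, -2, 5) = (5, 10, -2).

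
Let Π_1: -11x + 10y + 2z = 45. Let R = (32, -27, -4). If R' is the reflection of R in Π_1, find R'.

λ = (n·R − d)/|n|² = (-630 − 45)/225 = -3.
Reflection = R − 2λn = (32, -27, -4) − (-6)·(-11, 10, 2) = (-34, 33, 8).

(-34, 33, 8)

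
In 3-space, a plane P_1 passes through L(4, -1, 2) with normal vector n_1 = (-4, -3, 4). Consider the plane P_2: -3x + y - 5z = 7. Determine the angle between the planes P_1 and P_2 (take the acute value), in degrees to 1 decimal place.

P_1: n_1·r = n_1·L gives -4x - 3y + 4z = -5.
cos θ = |n₁·n₂| / (|n₁||n₂|) = |-11| / (√41 · √35).
θ = arccos(0.29038) ≈ 73.1°.

73.1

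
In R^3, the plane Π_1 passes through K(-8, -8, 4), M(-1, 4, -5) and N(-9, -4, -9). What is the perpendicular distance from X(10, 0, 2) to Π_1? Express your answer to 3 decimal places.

KM = (7, 12, -9), KN = (-1, 4, -13); a normal to Π_1 is KM × KN = (-120, 100, 40).
Using K: Π_1 has equation -120x + 100y + 40z = 320.
n·X − d = (-120)·(10) + (100)·(0) + (40)·(2) − 320 = -1440; |n| = √26000.
Distance = |-1440| / √26000 = 1440/√26000 ≈ 8.931.

8.931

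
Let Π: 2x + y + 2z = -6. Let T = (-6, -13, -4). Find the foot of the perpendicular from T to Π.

Foot = T − λn with λ = (n·T − d)/|n|² = (-33 − (-6))/9 = -3.
Foot = (-6, -13, -4) − (-3)·(2, 1, 2) = (0, -10, 2).

(0, -10, 2)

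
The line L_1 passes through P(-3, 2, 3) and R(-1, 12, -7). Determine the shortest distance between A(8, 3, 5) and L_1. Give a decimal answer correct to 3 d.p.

11.193

A direction vector for L_1 is R − P = (2, 10, -10).
Taking (-3, 2, 3) on L_1 with direction v = (2, 10, -10): w = A − (-3, 2, 3) = (11, 1, 2), and w × v = (-30, 114, 108).
Distance = |w × v| / |v| = √25560 / √204 ≈ 11.193.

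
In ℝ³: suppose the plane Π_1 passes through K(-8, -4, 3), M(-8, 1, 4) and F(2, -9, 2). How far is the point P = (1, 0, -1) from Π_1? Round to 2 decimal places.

KM = (0, 5, 1), KF = (10, -5, -1); a normal to Π_1 is KM × KF = (0, 10, -50).
Using K: Π_1 has equation 10y - 50z = -190.
n·P − d = (0)·(1) + (10)·(0) + (-50)·(-1) − (-190) = 240; |n| = √2600.
Distance = |240| / √2600 = 240/√2600 ≈ 4.71.

4.71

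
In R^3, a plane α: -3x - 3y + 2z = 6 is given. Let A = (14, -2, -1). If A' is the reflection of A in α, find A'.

(2, -14, 7)

λ = (n·A − d)/|n|² = (-38 − 6)/22 = -2.
Reflection = A − 2λn = (14, -2, -1) − (-4)·(-3, -3, 2) = (2, -14, 7).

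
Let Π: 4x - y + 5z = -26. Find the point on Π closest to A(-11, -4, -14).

Foot = A − λn with λ = (n·A − d)/|n|² = (-110 − (-26))/42 = -2.
Foot = (-11, -4, -14) − (-2)·(4, -1, 5) = (-3, -6, -4).

(-3, -6, -4)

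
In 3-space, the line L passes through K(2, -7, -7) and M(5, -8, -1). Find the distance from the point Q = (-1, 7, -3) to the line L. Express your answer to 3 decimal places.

A direction vector for L is M − K = (3, -1, 6).
Taking (2, -7, -7) on L with direction v = (3, -1, 6): w = Q − (2, -7, -7) = (-3, 14, 4), and w × v = (88, 30, -39).
Distance = |w × v| / |v| = √10165 / √46 ≈ 14.865.

14.865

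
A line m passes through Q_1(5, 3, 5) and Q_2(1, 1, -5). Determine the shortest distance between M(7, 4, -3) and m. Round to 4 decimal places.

A direction vector for m is Q_2 − Q_1 = (-4, -2, -10).
Taking (5, 3, 5) on m with direction v = (-4, -2, -10): w = M − (5, 3, 5) = (2, 1, -8), and w × v = (-26, 52, 0).
Distance = |w × v| / |v| = √3380 / √120 ≈ 5.3072.

5.3072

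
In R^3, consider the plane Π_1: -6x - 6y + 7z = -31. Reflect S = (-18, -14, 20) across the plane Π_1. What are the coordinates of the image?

(18, 22, -22)

λ = (n·S − d)/|n|² = (332 − (-31))/121 = 3.
Reflection = S − 2λn = (-18, -14, 20) − 6·(-6, -6, 7) = (18, 22, -22).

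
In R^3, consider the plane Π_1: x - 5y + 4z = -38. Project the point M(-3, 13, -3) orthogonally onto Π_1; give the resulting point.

(-2, 8, 1)

Foot = M − λn with λ = (n·M − d)/|n|² = (-80 − (-38))/42 = -1.
Foot = (-3, 13, -3) − (-1)·(1, -5, 4) = (-2, 8, 1).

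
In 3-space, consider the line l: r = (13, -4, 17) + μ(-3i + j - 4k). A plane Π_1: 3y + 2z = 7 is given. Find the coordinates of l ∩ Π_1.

(4, -1, 5)

Substitute r = (13, -4, 17) + t(-3, 1, -4) into the plane: 22 + (-5)t = 7, so t = 3.
Intersection: (13, -4, 17) + 3·(-3, 1, -4) = (4, -1, 5).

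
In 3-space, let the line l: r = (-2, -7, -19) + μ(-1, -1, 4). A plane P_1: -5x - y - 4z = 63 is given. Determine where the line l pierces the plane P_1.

(-5, -10, -7)

Substitute r = (-2, -7, -19) + t(-1, -1, 4) into the plane: 93 + (-10)t = 63, so t = 3.
Intersection: (-2, -7, -19) + 3·(-1, -1, 4) = (-5, -10, -7).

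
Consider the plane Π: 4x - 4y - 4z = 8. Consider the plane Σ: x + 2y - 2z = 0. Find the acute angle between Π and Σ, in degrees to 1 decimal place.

cos θ = |n₁·n₂| / (|n₁||n₂|) = |4| / (√48 · √9).
θ = arccos(0.19245) ≈ 78.9°.

78.9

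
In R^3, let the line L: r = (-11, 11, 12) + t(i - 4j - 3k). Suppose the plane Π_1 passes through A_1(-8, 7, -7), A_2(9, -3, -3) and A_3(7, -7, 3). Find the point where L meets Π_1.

(-8, -1, 3)

A_1A_2 = (17, -10, 4), A_1A_3 = (15, -14, 10); a normal to Π_1 is A_1A_2 × A_1A_3 = (-44, -110, -88).
Using A_1: Π_1 has equation -44x - 110y - 88z = 198.
Substitute r = (-11, 11, 12) + t(1, -4, -3) into the plane: -1782 + 660t = 198, so t = 3.
Intersection: (-11, 11, 12) + 3·(1, -4, -3) = (-8, -1, 3).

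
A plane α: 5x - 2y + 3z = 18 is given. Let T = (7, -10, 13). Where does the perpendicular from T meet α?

(-3, -6, 7)

Foot = T − λn with λ = (n·T − d)/|n|² = (94 − 18)/38 = 2.
Foot = (7, -10, 13) − 2·(5, -2, 3) = (-3, -6, 7).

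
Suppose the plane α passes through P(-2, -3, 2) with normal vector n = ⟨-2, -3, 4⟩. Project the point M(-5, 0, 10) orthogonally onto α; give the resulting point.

(-3, 3, 6)

α: n·r = n·P gives -2x - 3y + 4z = 21.
Foot = M − λn with λ = (n·M − d)/|n|² = (50 − 21)/29 = 1.
Foot = (-5, 0, 10) − 1·(-2, -3, 4) = (-3, 3, 6).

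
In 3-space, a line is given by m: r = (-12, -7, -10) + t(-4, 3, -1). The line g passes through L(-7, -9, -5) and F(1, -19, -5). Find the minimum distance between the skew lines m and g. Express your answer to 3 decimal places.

A direction vector for g is F − L = (8, -10, 0).
Common perpendicular direction n = (-4, 3, -1) × (8, -10, 0) = (-10, -8, 16).
With w = (-7, -9, -5) − (-12, -7, -10) = (5, -2, 5), w · n = 46.
Distance = |w · n| / |n| = |46| / √420 ≈ 2.245.

2.245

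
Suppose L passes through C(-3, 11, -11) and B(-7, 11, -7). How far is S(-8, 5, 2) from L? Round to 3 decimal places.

8.246

A direction vector for L is B − C = (-4, 0, 4).
Taking (-3, 11, -11) on L with direction v = (-4, 0, 4): w = S − (-3, 11, -11) = (-5, -6, 13), and w × v = (-24, -32, -24).
Distance = |w × v| / |v| = √2176 / √32 ≈ 8.246.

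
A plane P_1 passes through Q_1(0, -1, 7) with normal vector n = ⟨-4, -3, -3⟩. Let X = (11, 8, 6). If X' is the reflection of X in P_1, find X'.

P_1: n·r = n·Q_1 gives -4x - 3y - 3z = -18.
λ = (n·X − d)/|n|² = (-86 − (-18))/34 = -2.
Reflection = X − 2λn = (11, 8, 6) − (-4)·(-4, -3, -3) = (-5, -4, -6).

(-5, -4, -6)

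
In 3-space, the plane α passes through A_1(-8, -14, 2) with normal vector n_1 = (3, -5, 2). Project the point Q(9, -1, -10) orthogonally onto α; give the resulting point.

(12, -6, -8)

α: n_1·r = n_1·A_1 gives 3x - 5y + 2z = 50.
Foot = Q − λn with λ = (n·Q − d)/|n|² = (12 − 50)/38 = -1.
Foot = (9, -1, -10) − (-1)·(3, -5, 2) = (12, -6, -8).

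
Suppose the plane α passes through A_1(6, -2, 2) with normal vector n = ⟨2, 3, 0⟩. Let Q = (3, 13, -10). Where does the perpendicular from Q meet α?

α: n·r = n·A_1 gives 2x + 3y = 6.
Foot = Q − λn with λ = (n·Q − d)/|n|² = (45 − 6)/13 = 3.
Foot = (3, 13, -10) − 3·(2, 3, 0) = (-3, 4, -10).

(-3, 4, -10)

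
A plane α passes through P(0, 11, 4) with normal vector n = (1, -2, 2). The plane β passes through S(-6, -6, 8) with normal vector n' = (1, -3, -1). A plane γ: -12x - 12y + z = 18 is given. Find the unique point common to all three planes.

(-2, 0, -6)

α: n·r = n·P gives x - 2y + 2z = -14.
β: n'·r = n'·S gives x - 3y - z = 4.
Solving the 3×3 linear system x - 2y + 2z = -14, x - 3y - z = 4, -12x - 12y + z = 18 (e.g. by elimination or Cramer's rule, determinant = -133) gives (-2, 0, -6).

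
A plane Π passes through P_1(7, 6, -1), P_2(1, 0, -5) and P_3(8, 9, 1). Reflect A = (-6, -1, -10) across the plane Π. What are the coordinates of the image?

(-6, -5, -4)

P_1P_2 = (-6, -6, -4), P_1P_3 = (1, 3, 2); a normal to Π is P_1P_2 × P_1P_3 = (0, 8, -12).
Using P_1: Π has equation 8y - 12z = 60.
λ = (n·A − d)/|n|² = (112 − 60)/208 = 1/4.
Reflection = A − 2λn = (-6, -1, -10) − (1/2)·(0, 8, -12) = (-6, -5, -4).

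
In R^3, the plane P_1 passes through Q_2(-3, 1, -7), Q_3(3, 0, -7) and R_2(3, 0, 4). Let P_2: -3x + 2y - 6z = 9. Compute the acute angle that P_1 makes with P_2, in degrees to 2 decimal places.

Q_2Q_3 = (6, -1, 0), Q_2R_2 = (6, -1, 11); a normal to P_1 is Q_2Q_3 × Q_2R_2 = (-11, -66, 0).
Using Q_2: P_1 has equation -11x - 66y = -33.
cos θ = |n₁·n₂| / (|n₁||n₂|) = |-99| / (√4477 · √49).
θ = arccos(0.21137) ≈ 77.80°.

77.80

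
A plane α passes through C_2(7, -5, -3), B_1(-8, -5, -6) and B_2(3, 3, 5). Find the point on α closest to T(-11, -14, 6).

(-9, -3, -4)

C_2B_1 = (-15, 0, -3), C_2B_2 = (-4, 8, 8); a normal to α is C_2B_1 × C_2B_2 = (24, 132, -120).
Using C_2: α has equation 24x + 132y - 120z = -132.
Foot = T − λn with λ = (n·T − d)/|n|² = (-2832 − (-132))/32400 = -1/12.
Foot = (-11, -14, 6) − (-1/12)·(24, 132, -120) = (-9, -3, -4).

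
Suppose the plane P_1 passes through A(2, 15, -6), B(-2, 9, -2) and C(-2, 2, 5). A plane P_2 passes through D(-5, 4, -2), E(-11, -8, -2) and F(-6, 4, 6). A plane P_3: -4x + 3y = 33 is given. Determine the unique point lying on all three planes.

(-6, 3, 2)

AB = (-4, -6, 4), AC = (-4, -13, 11); a normal to P_1 is AB × AC = (-14, 28, 28).
Using A: P_1 has equation -14x + 28y + 28z = 224.
DE = (-6, -12, 0), DF = (-1, 0, 8); a normal to P_2 is DE × DF = (-96, 48, -12).
Using D: P_2 has equation -96x + 48y - 12z = 696.
Solving the 3×3 linear system -14x + 28y + 28z = 224, -96x + 48y - 12z = 696, -4x + 3y = 33 (e.g. by elimination or Cramer's rule, determinant = -1848) gives (-6, 3, 2).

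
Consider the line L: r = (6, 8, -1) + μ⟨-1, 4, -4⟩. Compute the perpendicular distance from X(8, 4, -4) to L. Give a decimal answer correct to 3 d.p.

Taking (6, 8, -1) on L with direction v = (-1, 4, -4): w = X − (6, 8, -1) = (2, -4, -3), and w × v = (28, 11, 4).
Distance = |w × v| / |v| = √921 / √33 ≈ 5.283.

5.283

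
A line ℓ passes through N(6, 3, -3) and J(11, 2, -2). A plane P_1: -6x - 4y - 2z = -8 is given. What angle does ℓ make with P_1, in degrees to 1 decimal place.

A direction vector for ℓ is J − N = (5, -1, 1).
sin θ = |n·v| / (|n||v|) = |-28| / (√56 · √27) = 0.72008.
θ ≈ 46.1°.

46.1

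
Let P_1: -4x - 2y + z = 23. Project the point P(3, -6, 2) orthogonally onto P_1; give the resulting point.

(-1, -8, 3)

Foot = P − λn with λ = (n·P − d)/|n|² = (2 − 23)/21 = -1.
Foot = (3, -6, 2) − (-1)·(-4, -2, 1) = (-1, -8, 3).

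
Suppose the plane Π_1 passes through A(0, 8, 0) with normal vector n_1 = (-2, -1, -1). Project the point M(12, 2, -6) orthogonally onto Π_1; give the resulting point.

(8, 0, -8)

Π_1: n_1·r = n_1·A gives -2x - y - z = -8.
Foot = M − λn with λ = (n·M − d)/|n|² = (-20 − (-8))/6 = -2.
Foot = (12, 2, -6) − (-2)·(-2, -1, -1) = (8, 0, -8).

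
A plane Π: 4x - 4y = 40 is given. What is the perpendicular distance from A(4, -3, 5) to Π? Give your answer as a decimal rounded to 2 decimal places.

n·A − d = (4)·(4) + (-4)·(-3) + (0)·(5) − 40 = -12; |n| = √32.
Distance = |-12| / √32 = 12/√32 ≈ 2.12.

2.12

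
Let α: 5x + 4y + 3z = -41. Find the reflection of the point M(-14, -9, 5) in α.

(-4, -1, 11)

λ = (n·M − d)/|n|² = (-91 − (-41))/50 = -1.
Reflection = M − 2λn = (-14, -9, 5) − (-2)·(5, 4, 3) = (-4, -1, 11).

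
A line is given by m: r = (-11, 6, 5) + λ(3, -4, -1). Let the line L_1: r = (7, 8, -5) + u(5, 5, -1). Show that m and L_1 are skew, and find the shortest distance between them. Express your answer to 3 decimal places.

5.305

Common perpendicular direction n = (3, -4, -1) × (5, 5, -1) = (9, -2, 35).
With w = (7, 8, -5) − (-11, 6, 5) = (18, 2, -10), w · n = -192.
Since n ≠ 0 the lines are not parallel, and w · n = -192 ≠ 0 so they do not intersect; hence they are skew.
Distance = |w · n| / |n| = |-192| / √1310 ≈ 5.305.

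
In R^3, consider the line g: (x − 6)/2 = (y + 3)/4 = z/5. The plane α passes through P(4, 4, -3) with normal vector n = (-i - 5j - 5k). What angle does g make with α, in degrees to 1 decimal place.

78.8

g has direction (2, 4, 5) through (6, -3, 0).
α: n·r = n·P gives -x - 5y - 5z = -9.
sin θ = |n·v| / (|n||v|) = |-47| / (√51 · √45) = 0.98108.
θ ≈ 78.8°.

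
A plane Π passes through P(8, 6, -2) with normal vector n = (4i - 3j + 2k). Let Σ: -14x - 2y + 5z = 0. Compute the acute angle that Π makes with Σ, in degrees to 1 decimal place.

60.3

Π: n·r = n·P gives 4x - 3y + 2z = 10.
cos θ = |n₁·n₂| / (|n₁||n₂|) = |-40| / (√29 · √225).
θ = arccos(0.49519) ≈ 60.3°.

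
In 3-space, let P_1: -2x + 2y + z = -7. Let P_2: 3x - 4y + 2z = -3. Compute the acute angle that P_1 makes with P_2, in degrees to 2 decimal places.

42.03

cos θ = |n₁·n₂| / (|n₁||n₂|) = |-12| / (√9 · √29).
θ = arccos(0.74278) ≈ 42.03°.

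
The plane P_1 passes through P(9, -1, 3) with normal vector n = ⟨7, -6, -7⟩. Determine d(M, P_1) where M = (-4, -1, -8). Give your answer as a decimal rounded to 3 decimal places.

P_1: n·r = n·P gives 7x - 6y - 7z = 48.
n·M − d = (7)·(-4) + (-6)·(-1) + (-7)·(-8) − 48 = -14; |n| = √134.
Distance = |-14| / √134 = 14/√134 ≈ 1.209.

1.209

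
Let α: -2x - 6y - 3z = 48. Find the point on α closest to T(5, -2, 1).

(3, -8, -2)

Foot = T − λn with λ = (n·T − d)/|n|² = (-1 − 48)/49 = -1.
Foot = (5, -2, 1) − (-1)·(-2, -6, -3) = (3, -8, -2).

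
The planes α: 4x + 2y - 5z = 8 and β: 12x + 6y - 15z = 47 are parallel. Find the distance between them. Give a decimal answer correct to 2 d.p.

Rescale β by 1/3: 4x + 2y - 5z = 47/3. Then distance = |8 − (47/3)| / √45 ≈ 1.14.

1.14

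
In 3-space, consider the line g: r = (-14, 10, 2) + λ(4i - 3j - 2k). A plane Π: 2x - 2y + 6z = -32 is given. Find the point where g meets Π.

Substitute r = (-14, 10, 2) + t(4, -3, -2) into the plane: -36 + 2t = -32, so t = 2.
Intersection: (-14, 10, 2) + 2·(4, -3, -2) = (-6, 4, -2).

(-6, 4, -2)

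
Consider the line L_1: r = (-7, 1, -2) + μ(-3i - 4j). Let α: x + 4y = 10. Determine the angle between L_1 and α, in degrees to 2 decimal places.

67.17

sin θ = |n·v| / (|n||v|) = |-19| / (√17 · √25) = 0.92164.
θ ≈ 67.17°.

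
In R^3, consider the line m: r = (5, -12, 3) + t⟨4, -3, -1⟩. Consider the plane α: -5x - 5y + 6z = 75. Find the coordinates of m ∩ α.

Substitute r = (5, -12, 3) + t(4, -3, -1) into the plane: 53 + (-11)t = 75, so t = -2.
Intersection: (5, -12, 3) + (-2)·(4, -3, -1) = (-3, -6, 5).

(-3, -6, 5)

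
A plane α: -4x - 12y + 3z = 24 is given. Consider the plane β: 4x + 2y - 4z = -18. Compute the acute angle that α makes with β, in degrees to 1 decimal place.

48.2

cos θ = |n₁·n₂| / (|n₁||n₂|) = |-52| / (√169 · √36).
θ = arccos(0.66667) ≈ 48.2°.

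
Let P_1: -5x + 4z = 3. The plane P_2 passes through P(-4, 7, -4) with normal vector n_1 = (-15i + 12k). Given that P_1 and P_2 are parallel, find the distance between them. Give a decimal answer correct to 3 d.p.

0.156

P_2: n_1·r = n_1·P gives -15x + 12z = 12.
Rescale P_2 by 1/3: -5x + 4z = 4. Then distance = |3 − 4| / √41 ≈ 0.156.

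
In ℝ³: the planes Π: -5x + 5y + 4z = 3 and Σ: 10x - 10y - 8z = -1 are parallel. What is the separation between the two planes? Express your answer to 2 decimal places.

0.31

Rescale Σ by 1/(-2): -5x + 5y + 4z = 1/2. Then distance = |3 − (1/2)| / √66 ≈ 0.31.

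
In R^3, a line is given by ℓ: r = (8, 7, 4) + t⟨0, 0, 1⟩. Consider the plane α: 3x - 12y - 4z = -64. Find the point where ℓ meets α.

(8, 7, 1)

Substitute r = (8, 7, 4) + t(0, 0, 1) into the plane: -76 + (-4)t = -64, so t = -3.
Intersection: (8, 7, 4) + (-3)·(0, 0, 1) = (8, 7, 1).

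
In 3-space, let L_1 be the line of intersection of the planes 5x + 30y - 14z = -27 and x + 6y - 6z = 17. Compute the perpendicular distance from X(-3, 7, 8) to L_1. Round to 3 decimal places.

18.322

Direction of L_1: (5, 30, -14) × (1, 6, -6) = (-96, 16, 0).
A point on L_1: solving the two plane equations with x = 5 gives (5, -5, -7).
Taking (5, -5, -7) on L_1 with direction v = (-96, 16, 0): w = X − (5, -5, -7) = (-8, 12, 15), and w × v = (-240, -1440, 1024).
Distance = |w × v| / |v| = √3179776 / √9472 ≈ 18.322.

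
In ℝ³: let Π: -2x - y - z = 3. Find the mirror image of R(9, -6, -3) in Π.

(1, -10, -7)

λ = (n·R − d)/|n|² = (-9 − 3)/6 = -2.
Reflection = R − 2λn = (9, -6, -3) − (-4)·(-2, -1, -1) = (1, -10, -7).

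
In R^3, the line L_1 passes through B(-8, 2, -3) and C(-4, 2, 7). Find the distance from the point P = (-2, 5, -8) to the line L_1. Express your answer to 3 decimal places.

A direction vector for L_1 is C − B = (4, 0, 10).
Taking (-8, 2, -3) on L_1 with direction v = (4, 0, 10): w = P − (-8, 2, -3) = (6, 3, -5), and w × v = (30, -80, -12).
Distance = |w × v| / |v| = √7444 / √116 ≈ 8.011.

8.011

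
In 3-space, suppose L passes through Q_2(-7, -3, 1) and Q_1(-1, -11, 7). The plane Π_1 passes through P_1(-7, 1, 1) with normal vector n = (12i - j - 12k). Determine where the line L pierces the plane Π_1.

(-10, 1, -2)

A direction vector for L is Q_1 − Q_2 = (6, -8, 6).
Π_1: n·r = n·P_1 gives 12x - y - 12z = -97.
Substitute r = (-7, -3, 1) + t(6, -8, 6) into the plane: -93 + 8t = -97, so t = -1/2.
Intersection: (-7, -3, 1) + (-1/2)·(6, -8, 6) = (-10, 1, -2).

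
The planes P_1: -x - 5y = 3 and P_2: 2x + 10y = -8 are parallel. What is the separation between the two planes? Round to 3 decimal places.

0.196

Rescale P_2 by 1/(-2): -x - 5y = 4. Then distance = |3 − 4| / √26 ≈ 0.196.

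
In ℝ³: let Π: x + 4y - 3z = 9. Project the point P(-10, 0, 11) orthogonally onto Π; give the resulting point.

Foot = P − λn with λ = (n·P − d)/|n|² = (-43 − 9)/26 = -2.
Foot = (-10, 0, 11) − (-2)·(1, 4, -3) = (-8, 8, 5).

(-8, 8, 5)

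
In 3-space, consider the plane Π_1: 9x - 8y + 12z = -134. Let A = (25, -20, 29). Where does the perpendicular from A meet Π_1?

Foot = A − λn with λ = (n·A − d)/|n|² = (733 − (-134))/289 = 3.
Foot = (25, -20, 29) − 3·(9, -8, 12) = (-2, 4, -7).

(-2, 4, -7)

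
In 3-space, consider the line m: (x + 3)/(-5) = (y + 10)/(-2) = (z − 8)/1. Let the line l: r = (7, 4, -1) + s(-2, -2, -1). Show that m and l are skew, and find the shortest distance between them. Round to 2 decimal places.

m has direction (-5, -2, 1) through (-3, -10, 8).
Common perpendicular direction n = (-5, -2, 1) × (-2, -2, -1) = (4, -7, 6).
With w = (7, 4, -1) − (-3, -10, 8) = (10, 14, -9), w · n = -112.
Since n ≠ 0 the lines are not parallel, and w · n = -112 ≠ 0 so they do not intersect; hence they are skew.
Distance = |w · n| / |n| = |-112| / √101 ≈ 11.14.

11.14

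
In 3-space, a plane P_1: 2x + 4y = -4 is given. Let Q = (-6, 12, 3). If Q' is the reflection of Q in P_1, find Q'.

λ = (n·Q − d)/|n|² = (36 − (-4))/20 = 2.
Reflection = Q − 2λn = (-6, 12, 3) − 4·(2, 4, 0) = (-14, -4, 3).

(-14, -4, 3)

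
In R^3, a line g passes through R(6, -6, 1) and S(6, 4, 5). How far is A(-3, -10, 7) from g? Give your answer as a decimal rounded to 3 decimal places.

11.436

A direction vector for g is S − R = (0, 10, 4).
Taking (6, -6, 1) on g with direction v = (0, 10, 4): w = A − (6, -6, 1) = (-9, -4, 6), and w × v = (-76, 36, -90).
Distance = |w × v| / |v| = √15172 / √116 ≈ 11.436.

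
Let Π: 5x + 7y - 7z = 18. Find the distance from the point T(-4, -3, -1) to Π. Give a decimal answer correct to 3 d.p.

n·T − d = (5)·(-4) + (7)·(-3) + (-7)·(-1) − 18 = -52; |n| = √123.
Distance = |-52| / √123 = 52/√123 ≈ 4.689.

4.689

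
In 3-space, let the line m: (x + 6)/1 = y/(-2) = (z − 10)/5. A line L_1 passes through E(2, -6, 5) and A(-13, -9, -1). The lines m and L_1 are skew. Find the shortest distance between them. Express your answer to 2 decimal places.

m has direction (1, -2, 5) through (-6, 0, 10).
A direction vector for L_1 is A − E = (-15, -3, -6).
Common perpendicular direction n = (1, -2, 5) × (-15, -3, -6) = (27, -69, -33).
With w = (2, -6, 5) − (-6, 0, 10) = (8, -6, -5), w · n = 795.
Distance = |w · n| / |n| = |795| / √6579 ≈ 9.80.

9.80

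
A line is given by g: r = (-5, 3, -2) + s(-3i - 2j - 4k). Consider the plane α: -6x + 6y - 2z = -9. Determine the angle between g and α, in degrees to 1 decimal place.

sin θ = |n·v| / (|n||v|) = |14| / (√76 · √29) = 0.29821.
θ ≈ 17.4°.

17.4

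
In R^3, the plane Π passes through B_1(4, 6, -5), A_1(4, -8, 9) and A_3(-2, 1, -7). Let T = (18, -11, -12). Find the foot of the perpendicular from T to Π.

B_1A_1 = (0, -14, 14), B_1A_3 = (-6, -5, -2); a normal to Π is B_1A_1 × B_1A_3 = (98, -84, -84).
Using B_1: Π has equation 98x - 84y - 84z = 308.
Foot = T − λn with λ = (n·T − d)/|n|² = (3696 − 308)/23716 = 1/7.
Foot = (18, -11, -12) − (1/7)·(98, -84, -84) = (4, 1, 0).

(4, 1, 0)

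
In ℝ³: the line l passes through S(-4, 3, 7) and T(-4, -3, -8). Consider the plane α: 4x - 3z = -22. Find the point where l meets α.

(-4, 1, 2)

A direction vector for l is T − S = (0, -6, -15).
Substitute r = (-4, 3, 7) + t(0, -6, -15) into the plane: -37 + 45t = -22, so t = 1/3.
Intersection: (-4, 3, 7) + (1/3)·(0, -6, -15) = (-4, 1, 2).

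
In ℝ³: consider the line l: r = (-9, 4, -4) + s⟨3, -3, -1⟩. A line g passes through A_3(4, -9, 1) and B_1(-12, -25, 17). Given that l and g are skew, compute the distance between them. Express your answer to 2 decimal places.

7.48

A direction vector for g is B_1 − A_3 = (-16, -16, 16).
Common perpendicular direction n = (3, -3, -1) × (-16, -16, 16) = (-64, -32, -96).
With w = (4, -9, 1) − (-9, 4, -4) = (13, -13, 5), w · n = -896.
Distance = |w · n| / |n| = |-896| / √14336 ≈ 7.48.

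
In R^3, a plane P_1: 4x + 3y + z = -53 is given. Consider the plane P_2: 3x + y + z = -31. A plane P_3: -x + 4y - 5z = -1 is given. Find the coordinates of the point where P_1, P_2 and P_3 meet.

(-6, -8, -5)

Solving the 3×3 linear system 4x + 3y + z = -53, 3x + y + z = -31, -x + 4y - 5z = -1 (e.g. by elimination or Cramer's rule, determinant = 19) gives (-6, -8, -5).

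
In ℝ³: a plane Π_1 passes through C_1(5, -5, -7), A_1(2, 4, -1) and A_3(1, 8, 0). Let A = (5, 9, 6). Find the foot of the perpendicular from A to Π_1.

C_1A_1 = (-3, 9, 6), C_1A_3 = (-4, 13, 7); a normal to Π_1 is C_1A_1 × C_1A_3 = (-15, -3, -3).
Using C_1: Π_1 has equation -15x - 3y - 3z = -39.
Foot = A − λn with λ = (n·A − d)/|n|² = (-120 − (-39))/243 = -1/3.
Foot = (5, 9, 6) − (-1/3)·(-15, -3, -3) = (0, 8, 5).

(0, 8, 5)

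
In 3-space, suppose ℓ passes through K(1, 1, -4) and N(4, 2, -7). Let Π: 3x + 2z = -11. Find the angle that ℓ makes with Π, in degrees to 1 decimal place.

11.0

A direction vector for ℓ is N − K = (3, 1, -3).
sin θ = |n·v| / (|n||v|) = |3| / (√13 · √19) = 0.19089.
θ ≈ 11.0°.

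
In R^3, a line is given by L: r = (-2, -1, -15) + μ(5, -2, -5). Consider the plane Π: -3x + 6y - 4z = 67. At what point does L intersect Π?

Substitute r = (-2, -1, -15) + t(5, -2, -5) into the plane: 60 + (-7)t = 67, so t = -1.
Intersection: (-2, -1, -15) + (-1)·(5, -2, -5) = (-7, 1, -10).

(-7, 1, -10)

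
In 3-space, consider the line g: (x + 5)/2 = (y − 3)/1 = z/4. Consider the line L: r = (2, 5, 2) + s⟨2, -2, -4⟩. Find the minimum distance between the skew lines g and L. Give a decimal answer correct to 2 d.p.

2.74

g has direction (2, 1, 4) through (-5, 3, 0).
Common perpendicular direction n = (2, 1, 4) × (2, -2, -4) = (4, 16, -6).
With w = (2, 5, 2) − (-5, 3, 0) = (7, 2, 2), w · n = 48.
Distance = |w · n| / |n| = |48| / √308 ≈ 2.74.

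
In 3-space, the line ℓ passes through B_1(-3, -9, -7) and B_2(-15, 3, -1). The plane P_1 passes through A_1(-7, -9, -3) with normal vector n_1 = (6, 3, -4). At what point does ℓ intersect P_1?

A direction vector for ℓ is B_2 − B_1 = (-12, 12, 6).
P_1: n_1·r = n_1·A_1 gives 6x + 3y - 4z = -57.
Substitute r = (-3, -9, -7) + t(-12, 12, 6) into the plane: -17 + (-60)t = -57, so t = 2/3.
Intersection: (-3, -9, -7) + (2/3)·(-12, 12, 6) = (-11, -1, -3).

(-11, -1, -3)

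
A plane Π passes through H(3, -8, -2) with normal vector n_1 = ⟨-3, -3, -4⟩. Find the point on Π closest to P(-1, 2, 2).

Π: n_1·r = n_1·H gives -3x - 3y - 4z = 23.
Foot = P − λn with λ = (n·P − d)/|n|² = (-11 − 23)/34 = -1.
Foot = (-1, 2, 2) − (-1)·(-3, -3, -4) = (-4, -1, -2).

(-4, -1, -2)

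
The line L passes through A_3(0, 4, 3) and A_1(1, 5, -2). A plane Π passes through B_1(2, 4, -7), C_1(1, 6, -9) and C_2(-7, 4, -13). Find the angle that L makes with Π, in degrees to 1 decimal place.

44.4

A direction vector for L is A_1 − A_3 = (1, 1, -5).
B_1C_1 = (-1, 2, -2), B_1C_2 = (-9, 0, -6); a normal to Π is B_1C_1 × B_1C_2 = (-12, 12, 18).
Using B_1: Π has equation -12x + 12y + 18z = -102.
sin θ = |n·v| / (|n||v|) = |-90| / (√612 · √27) = 0.70014.
θ ≈ 44.4°.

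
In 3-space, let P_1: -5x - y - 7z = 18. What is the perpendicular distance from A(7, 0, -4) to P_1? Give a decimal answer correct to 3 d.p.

2.887

n·A − d = (-5)·(7) + (-1)·(0) + (-7)·(-4) − 18 = -25; |n| = √75.
Distance = |-25| / √75 = 25/√75 ≈ 2.887.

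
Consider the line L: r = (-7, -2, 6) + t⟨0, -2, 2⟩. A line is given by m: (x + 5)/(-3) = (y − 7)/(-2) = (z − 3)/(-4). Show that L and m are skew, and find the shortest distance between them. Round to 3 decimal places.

m has direction (-3, -2, -4) through (-5, 7, 3).
Common perpendicular direction n = (0, -2, 2) × (-3, -2, -4) = (12, -6, -6).
With w = (-5, 7, 3) − (-7, -2, 6) = (2, 9, -3), w · n = -12.
Since n ≠ 0 the lines are not parallel, and w · n = -12 ≠ 0 so they do not intersect; hence they are skew.
Distance = |w · n| / |n| = |-12| / √216 ≈ 0.816.

0.816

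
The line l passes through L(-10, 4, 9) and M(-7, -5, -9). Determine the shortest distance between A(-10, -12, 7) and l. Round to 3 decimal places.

13.481

A direction vector for l is M − L = (3, -9, -18).
Taking (-10, 4, 9) on l with direction v = (3, -9, -18): w = A − (-10, 4, 9) = (0, -16, -2), and w × v = (270, -6, 48).
Distance = |w × v| / |v| = √75240 / √414 ≈ 13.481.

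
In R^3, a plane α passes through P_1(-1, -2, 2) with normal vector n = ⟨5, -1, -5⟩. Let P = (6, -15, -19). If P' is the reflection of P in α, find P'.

(-24, -9, 11)

α: n·r = n·P_1 gives 5x - y - 5z = -13.
λ = (n·P − d)/|n|² = (140 − (-13))/51 = 3.
Reflection = P − 2λn = (6, -15, -19) − 6·(5, -1, -5) = (-24, -9, 11).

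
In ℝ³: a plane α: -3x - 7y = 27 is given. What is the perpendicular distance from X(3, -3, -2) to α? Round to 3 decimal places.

1.970

n·X − d = (-3)·(3) + (-7)·(-3) + (0)·(-2) − 27 = -15; |n| = √58.
Distance = |-15| / √58 = 15/√58 ≈ 1.970.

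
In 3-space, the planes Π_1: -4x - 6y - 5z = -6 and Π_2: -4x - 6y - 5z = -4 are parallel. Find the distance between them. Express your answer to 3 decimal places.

Same normal n = (-4, -6, -5) with |n| = √77; distance = |-6 − (-4)| / |n| = 2/√77 ≈ 0.228.

0.228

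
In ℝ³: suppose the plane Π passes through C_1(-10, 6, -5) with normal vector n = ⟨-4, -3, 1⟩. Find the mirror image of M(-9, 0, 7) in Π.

Π: n·r = n·C_1 gives -4x - 3y + z = 17.
λ = (n·M − d)/|n|² = (43 − 17)/26 = 1.
Reflection = M − 2λn = (-9, 0, 7) − 2·(-4, -3, 1) = (-1, 6, 5).

(-1, 6, 5)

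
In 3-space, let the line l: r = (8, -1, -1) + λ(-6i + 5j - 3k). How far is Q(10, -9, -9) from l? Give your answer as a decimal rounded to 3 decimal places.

10.991

Taking (8, -1, -1) on l with direction v = (-6, 5, -3): w = Q − (8, -1, -1) = (2, -8, -8), and w × v = (64, 54, -38).
Distance = |w × v| / |v| = √8456 / √70 ≈ 10.991.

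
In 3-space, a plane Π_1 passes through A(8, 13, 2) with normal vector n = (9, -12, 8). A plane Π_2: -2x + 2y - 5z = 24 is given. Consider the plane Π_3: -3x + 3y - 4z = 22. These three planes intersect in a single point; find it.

Π_1: n·r = n·A gives 9x - 12y + 8z = -68.
Solving the 3×3 linear system 9x - 12y + 8z = -68, -2x + 2y - 5z = 24, -3x + 3y - 4z = 22 (e.g. by elimination or Cramer's rule, determinant = -21) gives (4, 6, -4).

(4, 6, -4)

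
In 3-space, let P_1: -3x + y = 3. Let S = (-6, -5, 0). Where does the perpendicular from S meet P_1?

(-3, -6, 0)

Foot = S − λn with λ = (n·S − d)/|n|² = (13 − 3)/10 = 1.
Foot = (-6, -5, 0) − 1·(-3, 1, 0) = (-3, -6, 0).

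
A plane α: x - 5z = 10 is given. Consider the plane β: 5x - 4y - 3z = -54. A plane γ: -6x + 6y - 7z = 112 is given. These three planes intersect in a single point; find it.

(-10, 4, -4)

Solving the 3×3 linear system x - 5z = 10, 5x - 4y - 3z = -54, -6x + 6y - 7z = 112 (e.g. by elimination or Cramer's rule, determinant = 16) gives (-10, 4, -4).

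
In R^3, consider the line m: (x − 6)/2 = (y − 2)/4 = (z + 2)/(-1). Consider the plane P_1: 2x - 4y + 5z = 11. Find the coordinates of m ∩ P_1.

(4, -2, -1)

m has direction (2, 4, -1) through (6, 2, -2).
Substitute r = (6, 2, -2) + t(2, 4, -1) into the plane: -6 + (-17)t = 11, so t = -1.
Intersection: (6, 2, -2) + (-1)·(2, 4, -1) = (4, -2, -1).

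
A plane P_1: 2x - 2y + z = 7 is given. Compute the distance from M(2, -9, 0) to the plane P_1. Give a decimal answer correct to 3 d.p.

n·M − d = (2)·(2) + (-2)·(-9) + (1)·(0) − 7 = 15; |n| = √9.
Distance = |15| / √9 = 15/√9 ≈ 5.000.

5.000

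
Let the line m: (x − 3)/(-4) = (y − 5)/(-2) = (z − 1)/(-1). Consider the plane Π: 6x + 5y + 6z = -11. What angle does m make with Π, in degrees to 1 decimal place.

62.4

m has direction (-4, -2, -1) through (3, 5, 1).
sin θ = |n·v| / (|n||v|) = |-40| / (√97 · √21) = 0.88627.
θ ≈ 62.4°.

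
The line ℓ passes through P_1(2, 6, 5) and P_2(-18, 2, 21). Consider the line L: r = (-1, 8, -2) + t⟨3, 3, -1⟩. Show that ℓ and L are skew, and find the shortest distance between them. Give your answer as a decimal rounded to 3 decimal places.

A direction vector for ℓ is P_2 − P_1 = (-20, -4, 16).
Common perpendicular direction n = (-20, -4, 16) × (3, 3, -1) = (-44, 28, -48).
With w = (-1, 8, -2) − (2, 6, 5) = (-3, 2, -7), w · n = 524.
Since n ≠ 0 the lines are not parallel, and w · n = 524 ≠ 0 so they do not intersect; hence they are skew.
Distance = |w · n| / |n| = |524| / √5024 ≈ 7.393.

7.393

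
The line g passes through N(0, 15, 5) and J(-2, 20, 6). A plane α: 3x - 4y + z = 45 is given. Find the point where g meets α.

(8, -5, 1)

A direction vector for g is J − N = (-2, 5, 1).
Substitute r = (0, 15, 5) + t(-2, 5, 1) into the plane: -55 + (-25)t = 45, so t = -4.
Intersection: (0, 15, 5) + (-4)·(-2, 5, 1) = (8, -5, 1).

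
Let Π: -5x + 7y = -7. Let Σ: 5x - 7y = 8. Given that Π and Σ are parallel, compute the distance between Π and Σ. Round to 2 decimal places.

0.12

Rescale Σ by 1/(-1): -5x + 7y = -8. Then distance = |-7 − (-8)| / √74 ≈ 0.12.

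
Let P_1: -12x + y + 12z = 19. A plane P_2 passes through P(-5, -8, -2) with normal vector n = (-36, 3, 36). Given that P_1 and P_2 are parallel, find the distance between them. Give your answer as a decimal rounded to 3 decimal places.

0.529

P_2: n·r = n·P gives -36x + 3y + 36z = 84.
Rescale P_2 by 1/3: -12x + y + 12z = 28. Then distance = |19 − 28| / √289 ≈ 0.529.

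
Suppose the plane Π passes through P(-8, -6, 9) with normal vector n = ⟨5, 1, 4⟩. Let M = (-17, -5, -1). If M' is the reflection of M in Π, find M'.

(3, -1, 15)

Π: n·r = n·P gives 5x + y + 4z = -10.
λ = (n·M − d)/|n|² = (-94 − (-10))/42 = -2.
Reflection = M − 2λn = (-17, -5, -1) − (-4)·(5, 1, 4) = (3, -1, 15).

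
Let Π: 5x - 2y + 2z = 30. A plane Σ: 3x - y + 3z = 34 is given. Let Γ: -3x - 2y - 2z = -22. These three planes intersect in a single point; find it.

(2, -1, 9)

Solving the 3×3 linear system 5x - 2y + 2z = 30, 3x - y + 3z = 34, -3x - 2y - 2z = -22 (e.g. by elimination or Cramer's rule, determinant = 28) gives (2, -1, 9).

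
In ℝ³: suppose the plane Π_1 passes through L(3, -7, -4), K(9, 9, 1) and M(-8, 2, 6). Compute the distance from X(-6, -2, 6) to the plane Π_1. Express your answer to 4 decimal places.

LK = (6, 16, 5), LM = (-11, 9, 10); a normal to Π_1 is LK × LM = (115, -115, 230).
Using L: Π_1 has equation 115x - 115y + 230z = 230.
n·X − d = (115)·(-6) + (-115)·(-2) + (230)·(6) − 230 = 690; |n| = √79350.
Distance = |690| / √79350 = 690/√79350 ≈ 2.4495.

2.4495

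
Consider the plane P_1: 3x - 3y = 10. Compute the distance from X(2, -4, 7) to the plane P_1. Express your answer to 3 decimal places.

1.886

n·X − d = (3)·(2) + (-3)·(-4) + (0)·(7) − 10 = 8; |n| = √18.
Distance = |8| / √18 = 8/√18 ≈ 1.886.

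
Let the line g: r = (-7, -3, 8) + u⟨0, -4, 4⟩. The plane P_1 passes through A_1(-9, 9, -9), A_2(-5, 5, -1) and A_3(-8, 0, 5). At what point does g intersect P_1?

A_1A_2 = (4, -4, 8), A_1A_3 = (1, -9, 14); a normal to P_1 is A_1A_2 × A_1A_3 = (16, -48, -32).
Using A_1: P_1 has equation 16x - 48y - 32z = -288.
Substitute r = (-7, -3, 8) + t(0, -4, 4) into the plane: -224 + 64t = -288, so t = -1.
Intersection: (-7, -3, 8) + (-1)·(0, -4, 4) = (-7, 1, 4).

(-7, 1, 4)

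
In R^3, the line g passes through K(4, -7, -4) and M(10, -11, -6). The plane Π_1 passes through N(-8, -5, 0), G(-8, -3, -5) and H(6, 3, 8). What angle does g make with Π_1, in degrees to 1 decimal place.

73.0

A direction vector for g is M − K = (6, -4, -2).
NG = (0, 2, -5), NH = (14, 8, 8); a normal to Π_1 is NG × NH = (56, -70, -28).
Using N: Π_1 has equation 56x - 70y - 28z = -98.
sin θ = |n·v| / (|n||v|) = |672| / (√8820 · √56) = 0.95618.
θ ≈ 73.0°.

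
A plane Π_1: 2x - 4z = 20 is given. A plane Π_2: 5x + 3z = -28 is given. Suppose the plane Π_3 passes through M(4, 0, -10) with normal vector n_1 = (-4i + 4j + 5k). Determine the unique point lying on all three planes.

(-2, -11, -6)

Π_3: n_1·r = n_1·M gives -4x + 4y + 5z = -66.
Solving the 3×3 linear system 2x - 4z = 20, 5x + 3z = -28, -4x + 4y + 5z = -66 (e.g. by elimination or Cramer's rule, determinant = -104) gives (-2, -11, -6).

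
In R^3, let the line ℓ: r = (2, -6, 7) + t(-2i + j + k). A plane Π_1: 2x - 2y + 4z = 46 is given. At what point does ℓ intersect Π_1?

Substitute r = (2, -6, 7) + t(-2, 1, 1) into the plane: 44 + (-2)t = 46, so t = -1.
Intersection: (2, -6, 7) + (-1)·(-2, 1, 1) = (4, -7, 6).

(4, -7, 6)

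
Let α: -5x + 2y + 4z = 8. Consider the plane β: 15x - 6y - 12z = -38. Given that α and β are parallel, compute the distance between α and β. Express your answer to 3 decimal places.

0.696

Rescale β by 1/(-3): -5x + 2y + 4z = 38/3. Then distance = |8 − (38/3)| / √45 ≈ 0.696.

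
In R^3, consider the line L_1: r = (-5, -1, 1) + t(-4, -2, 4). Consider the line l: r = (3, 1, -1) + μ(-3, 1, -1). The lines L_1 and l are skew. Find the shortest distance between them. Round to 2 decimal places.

1.48

Common perpendicular direction n = (-4, -2, 4) × (-3, 1, -1) = (-2, -16, -10).
With w = (3, 1, -1) − (-5, -1, 1) = (8, 2, -2), w · n = -28.
Distance = |w · n| / |n| = |-28| / √360 ≈ 1.48.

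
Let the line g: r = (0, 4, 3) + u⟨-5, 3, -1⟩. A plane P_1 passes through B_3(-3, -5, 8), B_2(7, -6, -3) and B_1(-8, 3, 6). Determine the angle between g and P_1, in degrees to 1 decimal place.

21.4

B_3B_2 = (10, -1, -11), B_3B_1 = (-5, 8, -2); a normal to P_1 is B_3B_2 × B_3B_1 = (90, 75, 75).
Using B_3: P_1 has equation 90x + 75y + 75z = -45.
sin θ = |n·v| / (|n||v|) = |-300| / (√19350 · √35) = 0.36454.
θ ≈ 21.4°.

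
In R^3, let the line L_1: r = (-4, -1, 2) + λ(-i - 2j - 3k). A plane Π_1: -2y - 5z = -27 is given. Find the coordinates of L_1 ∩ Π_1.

(-3, 1, 5)

Substitute r = (-4, -1, 2) + t(-1, -2, -3) into the plane: -8 + 19t = -27, so t = -1.
Intersection: (-4, -1, 2) + (-1)·(-1, -2, -3) = (-3, 1, 5).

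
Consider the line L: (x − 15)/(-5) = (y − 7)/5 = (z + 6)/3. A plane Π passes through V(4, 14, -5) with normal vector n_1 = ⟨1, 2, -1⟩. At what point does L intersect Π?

(10, 12, -3)

L has direction (-5, 5, 3) through (15, 7, -6).
Π: n_1·r = n_1·V gives x + 2y - z = 37.
Substitute r = (15, 7, -6) + t(-5, 5, 3) into the plane: 35 + 2t = 37, so t = 1.
Intersection: (15, 7, -6) + 1·(-5, 5, 3) = (10, 12, -3).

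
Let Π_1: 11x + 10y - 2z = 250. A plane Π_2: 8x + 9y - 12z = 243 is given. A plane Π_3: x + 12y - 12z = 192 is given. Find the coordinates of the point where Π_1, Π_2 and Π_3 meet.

Solving the 3×3 linear system 11x + 10y - 2z = 250, 8x + 9y - 12z = 243, x + 12y - 12z = 192 (e.g. by elimination or Cramer's rule, determinant = 1062) gives (12, 11, -4).

(12, 11, -4)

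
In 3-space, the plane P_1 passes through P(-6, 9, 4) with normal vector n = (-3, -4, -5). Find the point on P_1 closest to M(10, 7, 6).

P_1: n·r = n·P gives -3x - 4y - 5z = -38.
Foot = M − λn with λ = (n·M − d)/|n|² = (-88 − (-38))/50 = -1.
Foot = (10, 7, 6) − (-1)·(-3, -4, -5) = (7, 3, 1).

(7, 3, 1)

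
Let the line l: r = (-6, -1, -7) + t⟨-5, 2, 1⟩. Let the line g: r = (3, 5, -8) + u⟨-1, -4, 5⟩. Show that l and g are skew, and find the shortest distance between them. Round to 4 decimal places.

Common perpendicular direction n = (-5, 2, 1) × (-1, -4, 5) = (14, 24, 22).
With w = (3, 5, -8) − (-6, -1, -7) = (9, 6, -1), w · n = 248.
Since n ≠ 0 the lines are not parallel, and w · n = 248 ≠ 0 so they do not intersect; hence they are skew.
Distance = |w · n| / |n| = |248| / √1256 ≈ 6.9977.

6.9977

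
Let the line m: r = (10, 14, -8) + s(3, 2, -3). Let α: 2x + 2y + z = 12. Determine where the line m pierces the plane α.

Substitute r = (10, 14, -8) + t(3, 2, -3) into the plane: 40 + 7t = 12, so t = -4.
Intersection: (10, 14, -8) + (-4)·(3, 2, -3) = (-2, 6, 4).

(-2, 6, 4)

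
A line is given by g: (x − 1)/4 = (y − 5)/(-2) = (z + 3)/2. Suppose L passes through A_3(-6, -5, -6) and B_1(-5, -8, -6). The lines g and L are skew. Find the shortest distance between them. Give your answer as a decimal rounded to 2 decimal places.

2.70

g has direction (4, -2, 2) through (1, 5, -3).
A direction vector for L is B_1 − A_3 = (1, -3, 0).
Common perpendicular direction n = (4, -2, 2) × (1, -3, 0) = (6, 2, -10).
With w = (-6, -5, -6) − (1, 5, -3) = (-7, -10, -3), w · n = -32.
Distance = |w · n| / |n| = |-32| / √140 ≈ 2.70.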